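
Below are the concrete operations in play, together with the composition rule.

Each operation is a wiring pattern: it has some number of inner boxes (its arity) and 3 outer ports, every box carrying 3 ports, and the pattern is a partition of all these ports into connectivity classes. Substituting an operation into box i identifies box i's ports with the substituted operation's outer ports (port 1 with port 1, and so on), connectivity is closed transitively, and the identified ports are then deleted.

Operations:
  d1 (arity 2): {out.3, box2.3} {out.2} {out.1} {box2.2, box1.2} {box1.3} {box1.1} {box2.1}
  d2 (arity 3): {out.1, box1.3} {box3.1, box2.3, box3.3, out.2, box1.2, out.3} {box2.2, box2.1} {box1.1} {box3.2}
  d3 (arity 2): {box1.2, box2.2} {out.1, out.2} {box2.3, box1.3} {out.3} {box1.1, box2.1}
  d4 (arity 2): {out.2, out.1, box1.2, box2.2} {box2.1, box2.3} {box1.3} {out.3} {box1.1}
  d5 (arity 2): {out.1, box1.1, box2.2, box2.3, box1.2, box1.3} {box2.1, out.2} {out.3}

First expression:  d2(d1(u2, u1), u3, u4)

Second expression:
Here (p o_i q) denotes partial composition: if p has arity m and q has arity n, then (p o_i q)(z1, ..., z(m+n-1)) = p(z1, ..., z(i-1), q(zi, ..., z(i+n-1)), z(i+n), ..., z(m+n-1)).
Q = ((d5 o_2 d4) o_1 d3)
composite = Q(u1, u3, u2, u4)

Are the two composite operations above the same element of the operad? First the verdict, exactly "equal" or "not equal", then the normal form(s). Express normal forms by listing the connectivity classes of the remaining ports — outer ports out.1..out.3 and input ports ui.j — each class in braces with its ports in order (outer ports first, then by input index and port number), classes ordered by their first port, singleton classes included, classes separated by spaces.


The first expression reduces to {out.1, u1.3} {out.2, out.3, u3.3, u4.1, u4.3} {u1.1} {u1.2, u2.2} {u2.1} {u2.3} {u3.1, u3.2} {u4.2}
The second expression reduces to {out.1, out.2, u2.2, u4.2} {out.3} {u1.1, u3.1} {u1.2, u3.2} {u1.3, u3.3} {u2.1} {u2.3} {u4.1, u4.3}
The forms do not match — not equal.

not equal; the first gives {out.1, u1.3} {out.2, out.3, u3.3, u4.1, u4.3} {u1.1} {u1.2, u2.2} {u2.1} {u2.3} {u3.1, u3.2} {u4.2} and the second {out.1, out.2, u2.2, u4.2} {out.3} {u1.1, u3.1} {u1.2, u3.2} {u1.3, u3.3} {u2.1} {u2.3} {u4.1, u4.3}


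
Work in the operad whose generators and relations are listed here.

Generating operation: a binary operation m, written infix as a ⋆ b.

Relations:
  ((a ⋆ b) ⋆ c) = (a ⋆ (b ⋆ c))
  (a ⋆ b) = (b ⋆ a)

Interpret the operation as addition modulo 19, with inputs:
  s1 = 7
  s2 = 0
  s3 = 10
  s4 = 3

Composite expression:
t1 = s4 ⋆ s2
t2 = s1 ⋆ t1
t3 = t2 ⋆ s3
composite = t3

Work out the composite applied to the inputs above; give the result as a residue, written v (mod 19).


(s4 ⋆ s2) = 3
(s1 ⋆ (s4 ⋆ s2)) = 10
((s1 ⋆ (s4 ⋆ s2)) ⋆ s3) = 1

1 (mod 19)


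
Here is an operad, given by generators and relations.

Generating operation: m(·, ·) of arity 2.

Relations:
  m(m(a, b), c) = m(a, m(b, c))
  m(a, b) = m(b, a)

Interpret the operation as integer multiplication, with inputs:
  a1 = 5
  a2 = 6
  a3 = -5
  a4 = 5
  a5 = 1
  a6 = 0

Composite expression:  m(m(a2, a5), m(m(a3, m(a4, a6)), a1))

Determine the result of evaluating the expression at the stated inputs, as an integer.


0

m(a2, a5) = 6
m(a4, a6) = 0
m(a3, m(a4, a6)) = 0
m(m(a3, m(a4, a6)), a1) = 0
m(m(a2, a5), m(m(a3, m(a4, a6)), a1)) = 0


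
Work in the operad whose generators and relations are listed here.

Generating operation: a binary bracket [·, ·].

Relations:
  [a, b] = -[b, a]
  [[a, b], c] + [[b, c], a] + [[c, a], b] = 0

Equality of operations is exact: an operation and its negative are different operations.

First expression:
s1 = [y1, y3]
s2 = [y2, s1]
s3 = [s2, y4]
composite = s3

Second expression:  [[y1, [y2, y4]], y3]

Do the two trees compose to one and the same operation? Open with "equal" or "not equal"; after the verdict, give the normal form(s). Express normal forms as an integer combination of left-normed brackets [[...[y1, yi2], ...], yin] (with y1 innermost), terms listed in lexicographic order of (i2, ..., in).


Reducing the first expression gives -[[[y1, y3], y2], y4]
Reducing the second expression gives [[[y1, y2], y4], y3] - [[[y1, y4], y2], y3]
They disagree, so not equal.

not equal; first: -[[[y1, y3], y2], y4]; second: [[[y1, y2], y4], y3] - [[[y1, y4], y2], y3]


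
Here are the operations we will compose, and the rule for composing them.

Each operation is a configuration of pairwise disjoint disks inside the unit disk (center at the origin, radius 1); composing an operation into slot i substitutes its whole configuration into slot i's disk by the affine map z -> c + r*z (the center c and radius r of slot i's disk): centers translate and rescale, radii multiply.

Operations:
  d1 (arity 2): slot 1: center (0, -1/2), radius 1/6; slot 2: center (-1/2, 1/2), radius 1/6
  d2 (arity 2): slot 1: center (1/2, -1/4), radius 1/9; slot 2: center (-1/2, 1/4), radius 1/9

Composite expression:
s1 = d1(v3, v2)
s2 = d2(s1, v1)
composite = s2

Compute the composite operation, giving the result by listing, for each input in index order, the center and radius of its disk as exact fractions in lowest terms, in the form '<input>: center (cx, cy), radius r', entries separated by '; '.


v1: center (-1/2, 1/4), radius 1/9; v2: center (4/9, -7/36), radius 1/54; v3: center (1/2, -11/36), radius 1/54

Nesting under d2 composes maps z -> c + r*z down each v-path.
tracing v3 down its 2-map path: center (1/2, -11/36), radius 1/54
tracing v2 down its 2-map path: center (4/9, -7/36), radius 1/54
tracing v1 down its 1-map path: center (-1/2, 1/4), radius 1/9


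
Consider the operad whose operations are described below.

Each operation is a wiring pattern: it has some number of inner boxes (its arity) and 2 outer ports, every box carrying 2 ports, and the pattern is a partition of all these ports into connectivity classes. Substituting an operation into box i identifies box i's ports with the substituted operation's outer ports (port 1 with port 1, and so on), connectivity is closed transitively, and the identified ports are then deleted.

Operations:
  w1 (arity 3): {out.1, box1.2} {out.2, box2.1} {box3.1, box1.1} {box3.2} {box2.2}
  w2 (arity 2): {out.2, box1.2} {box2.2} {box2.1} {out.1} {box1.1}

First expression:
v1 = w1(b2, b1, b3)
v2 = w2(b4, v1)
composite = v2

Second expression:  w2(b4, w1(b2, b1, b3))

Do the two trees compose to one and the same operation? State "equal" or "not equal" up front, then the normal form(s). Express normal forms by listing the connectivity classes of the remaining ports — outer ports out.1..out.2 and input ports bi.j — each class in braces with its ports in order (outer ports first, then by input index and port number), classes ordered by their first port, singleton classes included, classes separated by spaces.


The first expression reduces to {out.1} {out.2, b4.2} {b1.1} {b1.2} {b2.1, b3.1} {b2.2} {b3.2} {b4.1}
The second expression reduces to {out.1} {out.2, b4.2} {b1.1} {b1.2} {b2.1, b3.1} {b2.2} {b3.2} {b4.1}
Identical normal forms: equal.

equal; the common form is {out.1} {out.2, b4.2} {b1.1} {b1.2} {b2.1, b3.1} {b2.2} {b3.2} {b4.1}


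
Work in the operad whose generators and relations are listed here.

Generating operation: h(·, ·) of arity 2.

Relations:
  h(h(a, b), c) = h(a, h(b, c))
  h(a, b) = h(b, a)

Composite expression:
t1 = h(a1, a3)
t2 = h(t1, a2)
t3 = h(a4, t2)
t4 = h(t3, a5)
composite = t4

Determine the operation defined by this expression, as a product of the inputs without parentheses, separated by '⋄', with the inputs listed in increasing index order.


Both nesting and order wash out for h; what remains is which a's occur.
h(a1, a3) reduces to a1 ⋄ a3
h(h(a1, a3), a2) reduces to a1 ⋄ a3 ⋄ a2
h(a4, h(h(a1, a3), a2)) reduces to a4 ⋄ a1 ⋄ a3 ⋄ a2
h(h(a4, h(h(a1, a3), a2)), a5) reduces to a4 ⋄ a1 ⋄ a3 ⋄ a2 ⋄ a5
sorting the factors by input index: a1 ⋄ a2 ⋄ a3 ⋄ a4 ⋄ a5

a1 ⋄ a2 ⋄ a3 ⋄ a4 ⋄ a5


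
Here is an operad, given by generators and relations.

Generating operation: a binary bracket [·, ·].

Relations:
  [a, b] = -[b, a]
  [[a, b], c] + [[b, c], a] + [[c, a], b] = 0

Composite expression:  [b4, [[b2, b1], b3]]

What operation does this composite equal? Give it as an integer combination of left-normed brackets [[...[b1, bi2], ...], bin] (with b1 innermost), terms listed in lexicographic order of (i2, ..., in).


[[[b1, b2], b3], b4]

Antisymmetry and Jacobi reduce to b1-anchored left-normed brackets.
Composite bracket: [b4, [[b2, b1], b3]]
Each bracket splits as ab - ba, giving 8 signed words (2^3 = 8).
Coefficients come from the b1-initial words:
  the word b1b2b3b4 carries sign +1 and contributes +[[[b1, b2], b3], b4]


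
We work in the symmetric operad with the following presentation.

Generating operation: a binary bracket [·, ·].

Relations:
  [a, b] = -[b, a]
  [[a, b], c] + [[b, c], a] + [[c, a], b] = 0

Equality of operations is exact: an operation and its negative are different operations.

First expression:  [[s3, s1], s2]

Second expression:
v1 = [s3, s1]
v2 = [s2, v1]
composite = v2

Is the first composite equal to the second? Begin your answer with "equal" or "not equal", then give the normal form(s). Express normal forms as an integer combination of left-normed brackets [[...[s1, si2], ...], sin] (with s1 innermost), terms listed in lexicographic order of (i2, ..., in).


The first expression reduces to -[[s1, s3], s2]
The second expression reduces to [[s1, s3], s2]
No match — not equal.

not equal — first -[[s1, s3], s2], second [[s1, s3], s2]


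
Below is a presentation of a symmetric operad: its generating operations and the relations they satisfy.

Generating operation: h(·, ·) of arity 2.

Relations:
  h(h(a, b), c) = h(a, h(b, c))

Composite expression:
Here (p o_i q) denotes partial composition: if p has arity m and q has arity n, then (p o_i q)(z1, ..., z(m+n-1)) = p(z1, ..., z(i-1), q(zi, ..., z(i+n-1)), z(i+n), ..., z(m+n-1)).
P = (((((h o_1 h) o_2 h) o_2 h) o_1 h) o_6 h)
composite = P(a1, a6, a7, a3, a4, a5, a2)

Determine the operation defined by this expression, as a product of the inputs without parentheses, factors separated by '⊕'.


Under associativity of h, the answer is the a's in reading order.
h(a1, a6) linearizes to a1 ⊕ a6
h(a7, a3) linearizes to a7 ⊕ a3
h(h(a7, a3), a4) linearizes to a7 ⊕ a3 ⊕ a4
h(h(a1, a6), h(h(a7, a3), a4)) linearizes to a1 ⊕ a6 ⊕ a7 ⊕ a3 ⊕ a4
h(a5, a2) linearizes to a5 ⊕ a2
h(h(h(a1, a6), h(h(a7, a3), a4)), h(a5, a2)) linearizes to a1 ⊕ a6 ⊕ a7 ⊕ a3 ⊕ a4 ⊕ a5 ⊕ a2

a1 ⊕ a6 ⊕ a7 ⊕ a3 ⊕ a4 ⊕ a5 ⊕ a2


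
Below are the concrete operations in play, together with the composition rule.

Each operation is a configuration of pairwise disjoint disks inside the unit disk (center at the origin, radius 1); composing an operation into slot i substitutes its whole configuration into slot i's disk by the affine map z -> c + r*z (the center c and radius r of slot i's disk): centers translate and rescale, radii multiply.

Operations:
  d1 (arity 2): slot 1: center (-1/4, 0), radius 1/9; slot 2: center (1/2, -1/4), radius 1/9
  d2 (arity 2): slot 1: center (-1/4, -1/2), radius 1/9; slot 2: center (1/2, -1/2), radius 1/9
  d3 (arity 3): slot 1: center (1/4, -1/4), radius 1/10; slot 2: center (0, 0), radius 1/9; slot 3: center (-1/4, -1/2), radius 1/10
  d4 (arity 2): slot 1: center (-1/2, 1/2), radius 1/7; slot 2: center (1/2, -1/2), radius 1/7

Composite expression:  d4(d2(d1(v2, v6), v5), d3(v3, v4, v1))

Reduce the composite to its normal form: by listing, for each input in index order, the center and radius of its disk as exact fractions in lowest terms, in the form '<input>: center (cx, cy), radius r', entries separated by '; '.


Follow each v-input down from d4: c' goes to c + r*c', radius to r*r'.
input v2: applying the 3 nested substitutions gives center (-34/63, 3/7), radius 1/567
input v6: applying the 3 nested substitutions gives center (-19/36, 107/252), radius 1/567
input v5: applying the 2 nested substitutions gives center (-3/7, 3/7), radius 1/63
input v3: applying the 2 nested substitutions gives center (15/28, -15/28), radius 1/70
input v4: applying the 2 nested substitutions gives center (1/2, -1/2), radius 1/63
input v1: applying the 2 nested substitutions gives center (13/28, -4/7), radius 1/70

v1: center (13/28, -4/7), radius 1/70; v2: center (-34/63, 3/7), radius 1/567; v3: center (15/28, -15/28), radius 1/70; v4: center (1/2, -1/2), radius 1/63; v5: center (-3/7, 3/7), radius 1/63; v6: center (-19/36, 107/252), radius 1/567


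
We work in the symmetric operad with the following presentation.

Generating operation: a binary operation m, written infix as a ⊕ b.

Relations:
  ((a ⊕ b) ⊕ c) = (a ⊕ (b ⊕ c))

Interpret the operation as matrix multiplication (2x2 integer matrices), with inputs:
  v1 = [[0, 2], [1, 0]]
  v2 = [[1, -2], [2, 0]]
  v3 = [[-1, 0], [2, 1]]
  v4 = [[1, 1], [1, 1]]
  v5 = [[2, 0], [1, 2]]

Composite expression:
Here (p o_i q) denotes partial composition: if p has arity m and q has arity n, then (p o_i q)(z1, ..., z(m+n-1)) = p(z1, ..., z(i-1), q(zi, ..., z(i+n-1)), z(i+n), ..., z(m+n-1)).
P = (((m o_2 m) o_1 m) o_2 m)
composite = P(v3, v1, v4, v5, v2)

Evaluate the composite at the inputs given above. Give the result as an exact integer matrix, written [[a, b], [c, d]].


[[-14, 12], [35, -30]]


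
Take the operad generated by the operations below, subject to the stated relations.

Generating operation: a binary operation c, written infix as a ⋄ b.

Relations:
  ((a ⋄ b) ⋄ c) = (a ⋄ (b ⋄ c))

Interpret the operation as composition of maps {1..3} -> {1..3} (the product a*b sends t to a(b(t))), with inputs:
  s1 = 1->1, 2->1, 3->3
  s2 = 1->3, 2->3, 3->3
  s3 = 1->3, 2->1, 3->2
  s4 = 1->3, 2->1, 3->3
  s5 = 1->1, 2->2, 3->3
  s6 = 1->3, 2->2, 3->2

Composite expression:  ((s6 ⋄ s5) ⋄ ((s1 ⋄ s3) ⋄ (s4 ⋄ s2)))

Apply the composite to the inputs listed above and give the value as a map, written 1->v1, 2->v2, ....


1->3, 2->3, 3->3


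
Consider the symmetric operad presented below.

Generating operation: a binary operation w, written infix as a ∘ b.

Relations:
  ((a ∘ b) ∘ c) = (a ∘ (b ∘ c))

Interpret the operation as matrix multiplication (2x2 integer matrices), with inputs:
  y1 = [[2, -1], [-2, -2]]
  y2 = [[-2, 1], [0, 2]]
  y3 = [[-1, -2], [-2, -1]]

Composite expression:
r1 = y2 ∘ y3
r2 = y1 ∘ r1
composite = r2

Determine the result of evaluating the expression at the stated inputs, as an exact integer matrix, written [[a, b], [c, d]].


[[4, 8], [8, -2]]

(y2 ∘ y3) = [[0, 3], [-4, -2]]
(y1 ∘ (y2 ∘ y3)) = [[4, 8], [8, -2]]


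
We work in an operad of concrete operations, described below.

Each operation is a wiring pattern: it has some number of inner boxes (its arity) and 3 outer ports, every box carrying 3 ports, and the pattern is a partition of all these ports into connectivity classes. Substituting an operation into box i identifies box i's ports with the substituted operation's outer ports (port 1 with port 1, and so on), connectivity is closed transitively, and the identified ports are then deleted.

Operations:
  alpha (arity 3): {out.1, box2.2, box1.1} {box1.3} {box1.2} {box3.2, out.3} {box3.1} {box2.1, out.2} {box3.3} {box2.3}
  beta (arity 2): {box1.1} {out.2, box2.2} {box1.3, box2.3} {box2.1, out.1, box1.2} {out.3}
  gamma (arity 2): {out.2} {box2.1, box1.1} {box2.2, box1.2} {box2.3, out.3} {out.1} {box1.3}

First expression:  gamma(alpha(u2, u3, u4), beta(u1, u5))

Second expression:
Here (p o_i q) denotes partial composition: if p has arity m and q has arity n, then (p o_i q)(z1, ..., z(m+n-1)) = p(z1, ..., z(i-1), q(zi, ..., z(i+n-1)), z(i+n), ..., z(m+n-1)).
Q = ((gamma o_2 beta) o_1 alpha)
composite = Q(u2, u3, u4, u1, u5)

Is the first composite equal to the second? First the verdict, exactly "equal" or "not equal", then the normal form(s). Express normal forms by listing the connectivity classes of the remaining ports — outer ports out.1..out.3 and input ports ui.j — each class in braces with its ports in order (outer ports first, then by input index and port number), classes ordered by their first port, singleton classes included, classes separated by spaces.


The first expression, normalized: {out.1} {out.2} {out.3} {u1.1} {u1.2, u2.1, u3.2, u5.1} {u1.3, u5.3} {u2.2} {u2.3} {u3.1, u5.2} {u3.3} {u4.1} {u4.2} {u4.3}
The second expression, normalized: {out.1} {out.2} {out.3} {u1.1} {u1.2, u2.1, u3.2, u5.1} {u1.3, u5.3} {u2.2} {u2.3} {u3.1, u5.2} {u3.3} {u4.1} {u4.2} {u4.3}
One common form — equal.

equal: each reduces to {out.1} {out.2} {out.3} {u1.1} {u1.2, u2.1, u3.2, u5.1} {u1.3, u5.3} {u2.2} {u2.3} {u3.1, u5.2} {u3.3} {u4.1} {u4.2} {u4.3}


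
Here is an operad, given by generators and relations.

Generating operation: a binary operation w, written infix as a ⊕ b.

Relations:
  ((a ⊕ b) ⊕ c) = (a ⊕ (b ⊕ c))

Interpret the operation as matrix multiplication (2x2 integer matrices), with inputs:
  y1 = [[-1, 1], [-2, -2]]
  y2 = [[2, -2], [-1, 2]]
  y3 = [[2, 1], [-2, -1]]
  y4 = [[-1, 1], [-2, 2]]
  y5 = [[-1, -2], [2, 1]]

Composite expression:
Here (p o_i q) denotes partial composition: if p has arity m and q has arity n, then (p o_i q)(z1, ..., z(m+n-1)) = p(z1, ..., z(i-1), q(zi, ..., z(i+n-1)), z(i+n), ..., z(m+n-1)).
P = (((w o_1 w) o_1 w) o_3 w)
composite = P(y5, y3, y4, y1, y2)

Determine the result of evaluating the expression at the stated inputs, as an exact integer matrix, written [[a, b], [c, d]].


[[4, -16], [4, -16]]

(y5 ⊕ y3) = [[2, 1], [2, 1]]
(y4 ⊕ y1) = [[-1, -3], [-2, -6]]
((y5 ⊕ y3) ⊕ (y4 ⊕ y1)) = [[-4, -12], [-4, -12]]
(((y5 ⊕ y3) ⊕ (y4 ⊕ y1)) ⊕ y2) = [[4, -16], [4, -16]]


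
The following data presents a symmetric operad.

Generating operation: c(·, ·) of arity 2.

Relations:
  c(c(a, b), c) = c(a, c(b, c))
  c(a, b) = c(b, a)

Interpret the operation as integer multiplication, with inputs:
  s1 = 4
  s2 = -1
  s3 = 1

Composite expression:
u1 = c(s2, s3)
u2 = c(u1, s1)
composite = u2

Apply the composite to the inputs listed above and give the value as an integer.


c(s2, s3) = -1
c(c(s2, s3), s1) = -4

-4


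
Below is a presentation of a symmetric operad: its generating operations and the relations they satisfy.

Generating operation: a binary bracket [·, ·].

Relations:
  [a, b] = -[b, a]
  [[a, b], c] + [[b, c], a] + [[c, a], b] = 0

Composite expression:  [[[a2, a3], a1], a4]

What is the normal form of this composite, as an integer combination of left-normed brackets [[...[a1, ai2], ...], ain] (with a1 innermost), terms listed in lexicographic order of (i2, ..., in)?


-[[[a1, a2], a3], a4] + [[[a1, a3], a2], a4]

Expand each bracket as ab - ba; the a1-initial words give the coefficients.
Composite bracket: [[[a2, a3], a1], a4]
The bracket unfolds into 8 signed words via [a, b] = ab - ba (2^3 = 8).
Words beginning with a1 determine it all:
  a1a2a3a4 (sign -1) contributes -[[[a1, a2], a3], a4]
  a1a3a2a4 (sign +1) contributes +[[[a1, a3], a2], a4]


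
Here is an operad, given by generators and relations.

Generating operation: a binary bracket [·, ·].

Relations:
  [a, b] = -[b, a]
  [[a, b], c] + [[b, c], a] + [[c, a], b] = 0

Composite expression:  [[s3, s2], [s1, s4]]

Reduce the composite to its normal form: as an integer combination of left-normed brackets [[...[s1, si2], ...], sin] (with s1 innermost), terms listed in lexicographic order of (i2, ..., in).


Antisymmetry and Jacobi reduce to s1-anchored left-normed brackets.
Composite bracket: [[s3, s2], [s1, s4]]
Expanding via [a, b] = ab - ba: 8 signed words (2^3 = 8).
Words beginning with s1 determine it all:
  from s1s4s2s3, sign +1: term +[[[s1, s4], s2], s3]
  from s1s4s3s2, sign -1: term -[[[s1, s4], s3], s2]

[[[s1, s4], s2], s3] - [[[s1, s4], s3], s2]


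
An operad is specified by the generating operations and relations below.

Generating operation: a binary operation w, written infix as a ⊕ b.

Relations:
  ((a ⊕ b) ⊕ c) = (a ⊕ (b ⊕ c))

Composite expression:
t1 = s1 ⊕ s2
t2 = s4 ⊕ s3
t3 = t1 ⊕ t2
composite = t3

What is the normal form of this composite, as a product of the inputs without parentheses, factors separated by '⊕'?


s1 ⊕ s2 ⊕ s4 ⊕ s3

Associativity of w dissolves the nesting; only the s-input order survives.
(s1 ⊕ s2) flattens to s1 ⊕ s2
(s4 ⊕ s3) flattens to s4 ⊕ s3
((s1 ⊕ s2) ⊕ (s4 ⊕ s3)) flattens to s1 ⊕ s2 ⊕ s4 ⊕ s3


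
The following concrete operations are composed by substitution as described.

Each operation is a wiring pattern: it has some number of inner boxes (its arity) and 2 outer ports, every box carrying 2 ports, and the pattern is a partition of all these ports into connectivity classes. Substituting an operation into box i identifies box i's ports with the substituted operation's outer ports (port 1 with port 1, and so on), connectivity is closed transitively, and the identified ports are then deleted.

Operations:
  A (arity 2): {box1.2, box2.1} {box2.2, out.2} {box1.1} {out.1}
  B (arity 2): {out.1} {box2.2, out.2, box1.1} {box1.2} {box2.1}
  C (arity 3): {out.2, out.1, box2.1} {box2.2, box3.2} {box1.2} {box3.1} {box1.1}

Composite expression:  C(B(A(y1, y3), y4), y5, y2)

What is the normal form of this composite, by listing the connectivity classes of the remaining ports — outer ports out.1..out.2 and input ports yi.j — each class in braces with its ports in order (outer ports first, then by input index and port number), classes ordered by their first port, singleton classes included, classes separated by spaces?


{out.1, out.2, y5.1} {y1.1} {y1.2, y3.1} {y2.1} {y2.2, y5.2} {y3.2} {y4.1} {y4.2}


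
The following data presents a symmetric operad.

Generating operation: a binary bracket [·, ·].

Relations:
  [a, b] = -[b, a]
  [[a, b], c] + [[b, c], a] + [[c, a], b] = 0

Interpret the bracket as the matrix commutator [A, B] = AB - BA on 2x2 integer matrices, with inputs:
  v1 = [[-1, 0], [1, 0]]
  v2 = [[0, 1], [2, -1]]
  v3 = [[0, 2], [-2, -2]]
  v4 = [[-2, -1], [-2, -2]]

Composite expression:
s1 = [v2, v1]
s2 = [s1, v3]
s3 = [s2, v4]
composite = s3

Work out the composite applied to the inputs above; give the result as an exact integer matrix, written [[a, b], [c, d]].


[[-6, -8], [16, 6]]

[v2, v1] = [[1, 1], [-3, -1]]
[[v2, v1], v3] = [[4, 2], [-2, -4]]
[[[v2, v1], v3], v4] = [[-6, -8], [16, 6]]


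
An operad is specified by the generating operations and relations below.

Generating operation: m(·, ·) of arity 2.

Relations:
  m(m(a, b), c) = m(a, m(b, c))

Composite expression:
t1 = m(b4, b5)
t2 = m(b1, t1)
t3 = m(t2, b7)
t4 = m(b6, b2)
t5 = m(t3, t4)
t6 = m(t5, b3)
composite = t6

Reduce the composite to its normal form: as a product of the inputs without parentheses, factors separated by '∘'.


b1 ∘ b4 ∘ b5 ∘ b7 ∘ b6 ∘ b2 ∘ b3

All parenthesizations of m agree; list the b-inputs left to right.
m(b4, b5) flattens to b4 ∘ b5
m(b1, m(b4, b5)) flattens to b1 ∘ b4 ∘ b5
m(m(b1, m(b4, b5)), b7) flattens to b1 ∘ b4 ∘ b5 ∘ b7
m(b6, b2) flattens to b6 ∘ b2
m(m(m(b1, m(b4, b5)), b7), m(b6, b2)) flattens to b1 ∘ b4 ∘ b5 ∘ b7 ∘ b6 ∘ b2
m(m(m(m(b1, m(b4, b5)), b7), m(b6, b2)), b3) flattens to b1 ∘ b4 ∘ b5 ∘ b7 ∘ b6 ∘ b2 ∘ b3


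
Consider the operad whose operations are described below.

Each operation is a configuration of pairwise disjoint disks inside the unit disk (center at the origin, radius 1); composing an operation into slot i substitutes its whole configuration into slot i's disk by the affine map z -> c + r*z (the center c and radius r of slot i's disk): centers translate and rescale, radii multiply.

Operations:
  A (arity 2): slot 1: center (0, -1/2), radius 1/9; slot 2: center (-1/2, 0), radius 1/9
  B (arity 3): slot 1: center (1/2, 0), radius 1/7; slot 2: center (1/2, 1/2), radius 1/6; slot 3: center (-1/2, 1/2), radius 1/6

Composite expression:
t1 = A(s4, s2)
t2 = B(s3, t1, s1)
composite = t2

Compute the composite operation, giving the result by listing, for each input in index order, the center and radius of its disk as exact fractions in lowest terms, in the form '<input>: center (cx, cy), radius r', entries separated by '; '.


Affine substitution under B: radii multiply and s-centers shift.
input s3: applying the 1 nested substitution gives center (1/2, 0), radius 1/7
input s4: applying the 2 nested substitutions gives center (1/2, 5/12), radius 1/54
input s2: applying the 2 nested substitutions gives center (5/12, 1/2), radius 1/54
input s1: applying the 1 nested substitution gives center (-1/2, 1/2), radius 1/6

s1: center (-1/2, 1/2), radius 1/6; s2: center (5/12, 1/2), radius 1/54; s3: center (1/2, 0), radius 1/7; s4: center (1/2, 5/12), radius 1/54


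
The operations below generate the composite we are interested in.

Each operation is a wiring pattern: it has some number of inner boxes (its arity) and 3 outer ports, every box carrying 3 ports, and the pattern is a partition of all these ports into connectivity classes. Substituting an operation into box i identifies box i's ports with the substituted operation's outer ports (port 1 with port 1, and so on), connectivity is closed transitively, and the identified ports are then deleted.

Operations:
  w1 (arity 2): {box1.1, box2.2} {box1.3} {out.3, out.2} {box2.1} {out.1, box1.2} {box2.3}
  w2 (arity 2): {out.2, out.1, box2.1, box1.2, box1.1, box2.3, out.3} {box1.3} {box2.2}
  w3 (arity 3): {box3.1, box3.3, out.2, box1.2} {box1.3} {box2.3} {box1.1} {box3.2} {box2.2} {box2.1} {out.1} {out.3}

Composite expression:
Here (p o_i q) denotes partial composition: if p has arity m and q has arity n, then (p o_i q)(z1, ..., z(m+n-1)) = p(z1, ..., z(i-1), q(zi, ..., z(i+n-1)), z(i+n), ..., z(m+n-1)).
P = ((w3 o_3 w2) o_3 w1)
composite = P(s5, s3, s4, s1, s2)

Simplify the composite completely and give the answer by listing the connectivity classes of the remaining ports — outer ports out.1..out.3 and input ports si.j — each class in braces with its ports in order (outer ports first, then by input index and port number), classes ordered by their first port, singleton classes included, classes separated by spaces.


{out.1} {out.2, s2.1, s2.3, s4.2, s5.2} {out.3} {s1.1} {s1.2, s4.1} {s1.3} {s2.2} {s3.1} {s3.2} {s3.3} {s4.3} {s5.1} {s5.3}

Two ports join when wires chain via w3-identified ports.
w1 over (s4, s1) gives {out.1, s4.2} {out.2, out.3} {s1.1} {s1.2, s4.1} {s1.3} {s4.3}, out.j being that stage's outer ports
w2 over (s4, s1, s2) gives {out.1, out.2, out.3, s2.1, s2.3, s4.2} {s1.1} {s1.2, s4.1} {s1.3} {s2.2} {s4.3}, out.j being that stage's outer ports
w3 over (s5, s3, s4, s1, s2) gives {out.1} {out.2, s2.1, s2.3, s4.2, s5.2} {out.3} {s1.1} {s1.2, s4.1} {s1.3} {s2.2} {s3.1} {s3.2} {s3.3} {s4.3} {s5.1} {s5.3}, out.j being that stage's outer ports


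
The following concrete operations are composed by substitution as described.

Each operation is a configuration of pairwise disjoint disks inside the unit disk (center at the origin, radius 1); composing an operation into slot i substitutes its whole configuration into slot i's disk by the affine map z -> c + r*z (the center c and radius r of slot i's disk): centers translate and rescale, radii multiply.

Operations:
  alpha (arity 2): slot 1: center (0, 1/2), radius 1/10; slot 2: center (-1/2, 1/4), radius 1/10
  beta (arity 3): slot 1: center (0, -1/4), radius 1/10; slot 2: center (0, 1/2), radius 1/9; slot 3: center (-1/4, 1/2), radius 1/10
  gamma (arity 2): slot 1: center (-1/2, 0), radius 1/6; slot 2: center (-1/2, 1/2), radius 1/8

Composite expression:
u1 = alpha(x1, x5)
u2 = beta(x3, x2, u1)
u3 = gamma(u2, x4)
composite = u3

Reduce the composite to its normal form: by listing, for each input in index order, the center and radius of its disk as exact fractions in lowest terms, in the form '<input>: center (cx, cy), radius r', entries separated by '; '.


x1: center (-13/24, 11/120), radius 1/600; x2: center (-1/2, 1/12), radius 1/54; x3: center (-1/2, -1/24), radius 1/60; x4: center (-1/2, 1/2), radius 1/8; x5: center (-11/20, 7/80), radius 1/600

Follow each x-input down from gamma: c' goes to c + r*c', radius to r*r'.
input x3: applying the 2 nested substitutions gives center (-1/2, -1/24), radius 1/60
input x2: applying the 2 nested substitutions gives center (-1/2, 1/12), radius 1/54
input x1: applying the 3 nested substitutions gives center (-13/24, 11/120), radius 1/600
input x5: applying the 3 nested substitutions gives center (-11/20, 7/80), radius 1/600
input x4: applying the 1 nested substitution gives center (-1/2, 1/2), radius 1/8


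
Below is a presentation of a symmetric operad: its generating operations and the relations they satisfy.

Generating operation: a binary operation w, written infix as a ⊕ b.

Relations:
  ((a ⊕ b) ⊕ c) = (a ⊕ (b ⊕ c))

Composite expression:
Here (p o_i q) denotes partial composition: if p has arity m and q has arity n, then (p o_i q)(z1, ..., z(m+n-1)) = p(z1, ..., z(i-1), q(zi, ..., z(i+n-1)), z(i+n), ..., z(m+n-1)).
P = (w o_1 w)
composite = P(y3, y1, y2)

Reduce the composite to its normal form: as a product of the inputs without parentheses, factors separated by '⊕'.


y3 ⊕ y1 ⊕ y2

All parenthesizations of w agree; list the y-inputs left to right.
(y3 ⊕ y1) spells out as y3 ⊕ y1
((y3 ⊕ y1) ⊕ y2) spells out as y3 ⊕ y1 ⊕ y2


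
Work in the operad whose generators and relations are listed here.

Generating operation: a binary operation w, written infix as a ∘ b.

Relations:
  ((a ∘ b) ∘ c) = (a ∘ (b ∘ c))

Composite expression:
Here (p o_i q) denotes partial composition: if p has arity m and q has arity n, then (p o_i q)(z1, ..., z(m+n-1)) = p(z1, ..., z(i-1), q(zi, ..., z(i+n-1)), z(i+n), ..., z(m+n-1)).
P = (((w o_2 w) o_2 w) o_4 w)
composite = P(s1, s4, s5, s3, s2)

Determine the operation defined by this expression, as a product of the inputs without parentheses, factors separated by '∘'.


s1 ∘ s4 ∘ s5 ∘ s3 ∘ s2

Associativity of w dissolves the nesting; only the s-input order survives.
(s4 ∘ s5) collapses to s4 ∘ s5
(s3 ∘ s2) collapses to s3 ∘ s2
((s4 ∘ s5) ∘ (s3 ∘ s2)) collapses to s4 ∘ s5 ∘ s3 ∘ s2
(s1 ∘ ((s4 ∘ s5) ∘ (s3 ∘ s2))) collapses to s1 ∘ s4 ∘ s5 ∘ s3 ∘ s2


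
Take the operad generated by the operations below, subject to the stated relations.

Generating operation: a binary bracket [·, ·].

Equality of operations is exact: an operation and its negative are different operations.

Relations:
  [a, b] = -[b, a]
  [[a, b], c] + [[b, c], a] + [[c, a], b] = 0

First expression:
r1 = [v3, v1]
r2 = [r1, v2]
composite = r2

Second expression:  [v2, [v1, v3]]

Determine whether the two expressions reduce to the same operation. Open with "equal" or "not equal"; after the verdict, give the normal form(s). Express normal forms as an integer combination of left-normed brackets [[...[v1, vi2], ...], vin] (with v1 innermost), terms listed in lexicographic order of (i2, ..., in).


equal: each reduces to -[[v1, v3], v2]

In normal form, the first expression is -[[v1, v3], v2]
In normal form, the second expression is -[[v1, v3], v2]
The normal forms match — equal.


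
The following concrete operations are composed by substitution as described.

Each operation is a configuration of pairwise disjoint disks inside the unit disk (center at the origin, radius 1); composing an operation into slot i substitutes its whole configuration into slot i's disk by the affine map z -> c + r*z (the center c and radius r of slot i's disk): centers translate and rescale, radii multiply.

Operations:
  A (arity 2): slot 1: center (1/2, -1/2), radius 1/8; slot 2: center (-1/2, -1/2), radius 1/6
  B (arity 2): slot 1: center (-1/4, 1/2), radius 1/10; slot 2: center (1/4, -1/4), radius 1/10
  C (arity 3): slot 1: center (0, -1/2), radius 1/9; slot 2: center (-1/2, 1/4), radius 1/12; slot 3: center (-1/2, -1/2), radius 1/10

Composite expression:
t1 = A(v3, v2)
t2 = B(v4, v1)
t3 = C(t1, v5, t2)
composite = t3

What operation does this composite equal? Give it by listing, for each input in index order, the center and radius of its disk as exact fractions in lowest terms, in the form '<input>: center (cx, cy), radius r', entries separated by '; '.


v1: center (-19/40, -21/40), radius 1/100; v2: center (-1/18, -5/9), radius 1/54; v3: center (1/18, -5/9), radius 1/72; v4: center (-21/40, -9/20), radius 1/100; v5: center (-1/2, 1/4), radius 1/12


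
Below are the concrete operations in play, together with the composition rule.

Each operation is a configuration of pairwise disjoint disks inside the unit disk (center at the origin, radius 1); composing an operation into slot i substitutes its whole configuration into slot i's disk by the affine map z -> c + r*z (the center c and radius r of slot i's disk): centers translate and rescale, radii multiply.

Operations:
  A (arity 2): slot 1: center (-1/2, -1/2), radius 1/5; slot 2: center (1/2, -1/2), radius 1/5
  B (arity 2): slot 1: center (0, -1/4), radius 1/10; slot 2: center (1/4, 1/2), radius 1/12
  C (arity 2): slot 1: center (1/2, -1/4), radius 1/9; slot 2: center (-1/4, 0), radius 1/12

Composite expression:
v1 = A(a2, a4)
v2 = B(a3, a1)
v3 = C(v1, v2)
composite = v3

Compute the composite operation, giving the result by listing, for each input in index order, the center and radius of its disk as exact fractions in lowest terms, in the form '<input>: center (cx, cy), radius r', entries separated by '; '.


a1: center (-11/48, 1/24), radius 1/144; a2: center (4/9, -11/36), radius 1/45; a3: center (-1/4, -1/48), radius 1/120; a4: center (5/9, -11/36), radius 1/45

Below C, radii multiply path by path; the a-disk centers shift.
a2 passes through 2 substitutions, ending at center (4/9, -11/36), radius 1/45
a4 passes through 2 substitutions, ending at center (5/9, -11/36), radius 1/45
a3 passes through 2 substitutions, ending at center (-1/4, -1/48), radius 1/120
a1 passes through 2 substitutions, ending at center (-11/48, 1/24), radius 1/144


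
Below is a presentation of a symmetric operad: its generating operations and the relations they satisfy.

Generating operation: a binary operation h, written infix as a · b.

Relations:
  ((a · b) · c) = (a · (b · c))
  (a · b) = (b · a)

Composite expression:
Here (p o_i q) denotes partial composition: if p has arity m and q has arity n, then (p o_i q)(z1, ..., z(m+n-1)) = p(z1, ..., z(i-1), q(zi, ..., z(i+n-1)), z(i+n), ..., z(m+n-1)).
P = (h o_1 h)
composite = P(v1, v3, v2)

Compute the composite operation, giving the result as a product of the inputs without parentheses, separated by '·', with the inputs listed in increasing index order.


v1 · v2 · v3

Key point: h commutes, so take the v-inputs in any fixed order.
(v1 · v3) unparenthesizes to v1 · v3
((v1 · v3) · v2) unparenthesizes to v1 · v3 · v2
sorting the factors by input index: v1 · v2 · v3


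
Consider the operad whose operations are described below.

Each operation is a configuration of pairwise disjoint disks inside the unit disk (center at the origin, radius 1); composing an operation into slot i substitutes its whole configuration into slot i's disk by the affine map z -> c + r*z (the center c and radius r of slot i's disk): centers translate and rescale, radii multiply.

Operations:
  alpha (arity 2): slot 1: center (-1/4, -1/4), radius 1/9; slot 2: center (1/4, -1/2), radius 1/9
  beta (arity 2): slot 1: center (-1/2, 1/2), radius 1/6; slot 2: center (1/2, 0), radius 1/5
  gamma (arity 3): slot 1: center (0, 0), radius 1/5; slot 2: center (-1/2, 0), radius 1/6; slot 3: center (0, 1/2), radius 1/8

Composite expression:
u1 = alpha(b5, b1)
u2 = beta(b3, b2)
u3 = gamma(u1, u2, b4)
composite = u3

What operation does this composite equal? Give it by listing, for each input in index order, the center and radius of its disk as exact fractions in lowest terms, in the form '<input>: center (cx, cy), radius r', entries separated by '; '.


b1: center (1/20, -1/10), radius 1/45; b2: center (-5/12, 0), radius 1/30; b3: center (-7/12, 1/12), radius 1/36; b4: center (0, 1/2), radius 1/8; b5: center (-1/20, -1/20), radius 1/45

Only the slot chain above each b matters under gamma; compose those maps.
input b5: composing its 2 substitution steps yields center (-1/20, -1/20), radius 1/45
input b1: composing its 2 substitution steps yields center (1/20, -1/10), radius 1/45
input b3: composing its 2 substitution steps yields center (-7/12, 1/12), radius 1/36
input b2: composing its 2 substitution steps yields center (-5/12, 0), radius 1/30
input b4: composing its 1 substitution step yields center (0, 1/2), radius 1/8


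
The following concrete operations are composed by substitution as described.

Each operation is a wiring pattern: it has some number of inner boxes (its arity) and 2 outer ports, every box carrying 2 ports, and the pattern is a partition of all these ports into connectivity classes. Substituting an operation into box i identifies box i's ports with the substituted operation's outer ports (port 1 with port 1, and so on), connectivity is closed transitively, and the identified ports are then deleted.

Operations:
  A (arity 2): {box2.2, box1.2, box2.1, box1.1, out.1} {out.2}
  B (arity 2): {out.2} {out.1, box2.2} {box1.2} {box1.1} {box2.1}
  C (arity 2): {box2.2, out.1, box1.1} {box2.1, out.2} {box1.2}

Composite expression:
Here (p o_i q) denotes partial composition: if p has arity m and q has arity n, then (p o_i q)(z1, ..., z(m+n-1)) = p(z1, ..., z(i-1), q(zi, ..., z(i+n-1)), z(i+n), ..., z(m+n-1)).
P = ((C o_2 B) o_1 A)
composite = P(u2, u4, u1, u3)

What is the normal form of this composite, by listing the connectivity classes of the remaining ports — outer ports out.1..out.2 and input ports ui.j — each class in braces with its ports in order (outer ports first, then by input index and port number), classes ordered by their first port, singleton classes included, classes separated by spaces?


Reachability decides: close wires over C-identified ports.
through A, on inputs (u2, u4): {out.1, u2.1, u2.2, u4.1, u4.2} {out.2} (out.j = stage outer ports)
through B, on inputs (u1, u3): {out.1, u3.2} {out.2} {u1.1} {u1.2} {u3.1} (out.j = stage outer ports)
through C, on inputs (u2, u4, u1, u3): {out.1, u2.1, u2.2, u4.1, u4.2} {out.2, u3.2} {u1.1} {u1.2} {u3.1} (out.j = stage outer ports)

{out.1, u2.1, u2.2, u4.1, u4.2} {out.2, u3.2} {u1.1} {u1.2} {u3.1}


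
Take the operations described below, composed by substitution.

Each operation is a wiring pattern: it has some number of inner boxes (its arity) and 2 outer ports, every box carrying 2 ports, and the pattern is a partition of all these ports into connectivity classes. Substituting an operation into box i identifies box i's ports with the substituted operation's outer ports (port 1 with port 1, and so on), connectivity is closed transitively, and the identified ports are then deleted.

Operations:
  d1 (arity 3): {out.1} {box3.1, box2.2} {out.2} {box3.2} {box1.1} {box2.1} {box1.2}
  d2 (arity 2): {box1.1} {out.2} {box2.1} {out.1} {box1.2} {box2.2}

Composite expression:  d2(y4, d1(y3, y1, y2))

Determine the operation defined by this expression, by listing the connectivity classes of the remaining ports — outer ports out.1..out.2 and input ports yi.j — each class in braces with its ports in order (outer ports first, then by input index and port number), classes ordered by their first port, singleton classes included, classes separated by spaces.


{out.1} {out.2} {y1.1} {y1.2, y2.1} {y2.2} {y3.1} {y3.2} {y4.1} {y4.2}

Two ports join when wires chain via d2-identified ports.
after d1, the pattern on (y3, y1, y2) reads {out.1} {out.2} {y1.1} {y1.2, y2.1} {y2.2} {y3.1} {y3.2} (out.j = its outer ports)
after d2, the pattern on (y4, y3, y1, y2) reads {out.1} {out.2} {y1.1} {y1.2, y2.1} {y2.2} {y3.1} {y3.2} {y4.1} {y4.2} (out.j = its outer ports)


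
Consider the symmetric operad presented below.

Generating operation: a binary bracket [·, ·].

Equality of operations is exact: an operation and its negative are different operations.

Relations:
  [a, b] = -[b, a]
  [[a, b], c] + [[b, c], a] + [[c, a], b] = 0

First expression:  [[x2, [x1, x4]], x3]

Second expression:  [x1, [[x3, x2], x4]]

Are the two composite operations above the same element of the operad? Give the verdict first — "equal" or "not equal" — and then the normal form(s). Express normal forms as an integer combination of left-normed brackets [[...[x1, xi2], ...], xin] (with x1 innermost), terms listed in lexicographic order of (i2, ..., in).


not equal — first -[[[x1, x4], x2], x3], second -[[[x1, x2], x3], x4] + [[[x1, x3], x2], x4] + [[[x1, x4], x2], x3] - [[[x1, x4], x3], x2]

Reducing the first expression gives -[[[x1, x4], x2], x3]
Reducing the second expression gives -[[[x1, x2], x3], x4] + [[[x1, x3], x2], x4] + [[[x1, x4], x2], x3] - [[[x1, x4], x3], x2]
The normal forms differ: not equal.
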